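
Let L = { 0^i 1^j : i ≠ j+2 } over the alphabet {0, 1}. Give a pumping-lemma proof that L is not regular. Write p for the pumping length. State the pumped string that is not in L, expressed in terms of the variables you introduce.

Suppose for contradiction that L is regular, and let p be the pumping length.
Choose w = 0^p 1^{p+p!-2}. Since p ≠ (p+p!-2)+2 = p+p!, w ∈ L; and |w| ≥ p.
By the pumping lemma, w = xyz with |xy| ≤ p and y is nonempty.
Since the first p symbols of w are all 0's and |xy| ≤ p, y lies entirely in the leading 0-block: y = 0^k for some k with 1 ≤ k ≤ p.
Since 1 ≤ k ≤ p, k divides p!; set t = 1 + p!/k. Then xy^t z has p + (p!/k)·k = p + p! copies of 0. Now the 0-count is p+p! and (1-count)+2 = (p+p!-2)+2 = p+p!, so i ≠ j+2 fails. So xy^t z = 0^{p+p!} 1^{p+p!-2} ∉ L.
Contradiction. Therefore L is not regular.

0^{p+p!} 1^{p+p!-2}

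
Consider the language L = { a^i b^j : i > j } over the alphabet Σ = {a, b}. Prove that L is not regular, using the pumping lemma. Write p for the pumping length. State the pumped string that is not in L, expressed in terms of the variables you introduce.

Assume L is regular; let p be its pumping constant.
Choose w = a^{p+1} b^p ∈ L, with |w| = 2p+1 ≥ p.
Write w = xyz as guaranteed by the lemma, with |xy| ≤ p and |y| > 0.
Since the first p symbols of w are all a's and |xy| ≤ p, y lies entirely in the leading a-block: y = a^k for some k with 1 ≤ k ≤ p.
Consider xy^0z = xz = a^{p+1-k} b^p. Since k ≥ 1, the a-count p+1-k is at most p, so i > j fails; thus xz ∉ L.
Contradiction. Therefore L is not regular.

a^{p+1-k} b^p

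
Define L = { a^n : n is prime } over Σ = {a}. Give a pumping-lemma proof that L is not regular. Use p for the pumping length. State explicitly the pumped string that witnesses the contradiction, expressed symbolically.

a^{q(1+k)}

Toward a contradiction, assume L is regular with pumping length p.
Let q be a prime with q ≥ p+2 (infinitely many primes exist), and take w = a^q ∈ L with |w| = q ≥ p.
The pumping lemma gives a decomposition w = xyz where |xy| ≤ p and y is nonempty.
Then y = a^k for some k with 1 ≤ k ≤ p.
Since 1 ≤ k ≤ p, |xz| = q-k. Pump with i = q+1: |xy^{q+1}z| = (q-k)+(q+1)k = q+qk = q(1+k), which is composite (both factors ≥ 2). So xy^{q+1}z = a^{q(1+k)} ∉ L.
This is a contradiction; hence L is not regular.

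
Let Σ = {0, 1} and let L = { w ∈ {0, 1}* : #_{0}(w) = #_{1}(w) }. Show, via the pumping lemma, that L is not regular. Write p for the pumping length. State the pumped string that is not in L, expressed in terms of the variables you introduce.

Toward a contradiction, assume L is regular with pumping length p.
Choose w = 0^p 1^p ∈ L with |w| = 2p ≥ p.
The pumping lemma gives a decomposition w = xyz where |xy| ≤ p and |y| ≥ 1.
Because |xy| ≤ p and w begins with p copies of 0, we have y = 0^k with 1 ≤ k ≤ p.
Pump with i = 2: xy^2z = 0^{p+k} 1^p has p+k occurrences of 0 but only p of 1. Since k ≥ 1 the counts differ, so xy^2z ∉ L.
This contradicts the pumping lemma, so L is not regular.

0^{p+k} 1^p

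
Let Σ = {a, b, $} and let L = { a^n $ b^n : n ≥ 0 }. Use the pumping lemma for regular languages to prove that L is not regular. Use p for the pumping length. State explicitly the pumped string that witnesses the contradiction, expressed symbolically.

Suppose for contradiction that L is regular, and let p be the pumping length.
Take w = a^p $ b^p ∈ L with |w| = 2p+1 ≥ p.
Write w = xyz as guaranteed by the lemma, with |xy| ≤ p and |y| ≥ 1.
The first p characters of w are a's, so xy (and hence y) consists only of a's. Write y = a^k, 1 ≤ k ≤ p.
Pump with i = 2: xy^2z = a^{p+k} $ b^p, which would require p+k = p. But k ≥ 1, so xy^2z ∉ L.
This contradicts the pumping lemma, so L is not regular.

a^{p+k} $ b^p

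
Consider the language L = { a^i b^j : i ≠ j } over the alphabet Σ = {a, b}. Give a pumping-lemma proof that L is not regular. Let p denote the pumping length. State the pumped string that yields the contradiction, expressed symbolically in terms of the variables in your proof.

a^{p+p!} b^{p+p!}

Assume L is regular. Let p be the pumping length given by the pumping lemma.
Choose w = a^p b^{p+p!}. Since p ≠ p+p!, w ∈ L; and |w| ≥ p.
The pumping lemma gives a decomposition w = xyz where |xy| ≤ p and |y| ≥ 1.
The first p characters of w are a's, so xy (and hence y) consists only of a's. Write y = a^k, 1 ≤ k ≤ p.
Since 1 ≤ k ≤ p, k divides p!; set t = 1 + p!/k. Then xy^t z has p + (p!/k)·k = p + p! copies of a. Now the a-count equals the b-count, so i ≠ j fails. So xy^t z = a^{p+p!} b^{p+p!} ∉ L.
This is a contradiction; hence L is not regular.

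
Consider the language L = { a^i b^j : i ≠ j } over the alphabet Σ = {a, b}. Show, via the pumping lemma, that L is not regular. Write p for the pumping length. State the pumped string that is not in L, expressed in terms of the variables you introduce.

Toward a contradiction, assume L is regular with pumping length p.
Choose w = a^p b^{p+p!}. Since p ≠ p+p!, w ∈ L; and |w| ≥ p.
By the pumping lemma, w = xyz with |xy| ≤ p and |y| ≥ 1.
Because |xy| ≤ p and w begins with p copies of a, we have y = a^k with 1 ≤ k ≤ p.
Since 1 ≤ k ≤ p, k divides p!; set t = 1 + p!/k. Then xy^t z has p + (p!/k)·k = p + p! copies of a. Now the a-count equals the b-count, so i ≠ j fails. So xy^t z = a^{p+p!} b^{p+p!} ∉ L.
Contradiction. Therefore L is not regular.

a^{p+p!} b^{p+p!}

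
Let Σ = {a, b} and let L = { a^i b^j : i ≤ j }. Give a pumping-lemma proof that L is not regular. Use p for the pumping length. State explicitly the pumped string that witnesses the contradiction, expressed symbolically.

Toward a contradiction, assume L is regular with pumping length p.
Choose w = a^p b^p ∈ L, with |w| = 2p ≥ p.
By the pumping lemma, w = xyz with |xy| ≤ p and y is nonempty.
Because |xy| ≤ p and w begins with p copies of a, we have y = a^k with 1 ≤ k ≤ p.
Consider xy^2z = a^{p+k} b^p. Since k ≥ 1, the a-count p+k exceeds the b-count p, so i ≤ j fails; thus xy^2z ∉ L.
This is a contradiction; hence L is not regular.

a^{p+k} b^p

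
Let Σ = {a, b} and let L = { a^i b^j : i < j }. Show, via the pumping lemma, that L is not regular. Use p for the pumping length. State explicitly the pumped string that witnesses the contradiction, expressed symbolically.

Assume L is regular; let p be its pumping constant.
Choose w = a^p b^{p+1} ∈ L, with |w| = 2p+1 ≥ p.
Write w = xyz as guaranteed by the lemma, with |xy| ≤ p and y is nonempty.
Since the first p symbols of w are all a's and |xy| ≤ p, y lies entirely in the leading a-block: y = a^k for some k with 1 ≤ k ≤ p.
Consider xy^2z = a^{p+k} b^{p+1}. Since k ≥ 1, the a-count p+k is at least p+1, so i < j fails; thus xy^2z ∉ L.
This is a contradiction; hence L is not regular.

a^{p+k} b^{p+1}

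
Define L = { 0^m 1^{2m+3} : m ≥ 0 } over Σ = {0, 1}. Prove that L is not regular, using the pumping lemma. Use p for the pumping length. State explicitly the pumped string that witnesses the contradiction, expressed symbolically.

Suppose for contradiction that L is regular, and let p be the pumping length.
Let w = 0^p 1^{2p+3} ∈ L; note |w| = 3p+3 ≥ p.
By the pumping lemma, w = xyz with |xy| ≤ p and |y| > 0.
The first p characters of w are 0's, so xy (and hence y) consists only of 0's. Write y = 0^k, 1 ≤ k ≤ p.
Pump with i = 2: xy^2z = 0^{p+k} 1^{2p+3}. For this to lie in L we would need 2p+3 = 2(p+k)+3, which forces k = 0. But k ≥ 1, so xy^2z ∉ L.
This is a contradiction; hence L is not regular.

0^{p+k} 1^{2p+3}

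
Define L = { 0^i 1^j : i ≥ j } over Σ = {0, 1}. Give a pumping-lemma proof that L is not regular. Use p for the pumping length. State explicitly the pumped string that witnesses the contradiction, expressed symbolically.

Toward a contradiction, assume L is regular with pumping length p.
Choose w = 0^p 1^p ∈ L, with |w| = 2p ≥ p.
By the pumping lemma, w = xyz with |xy| ≤ p and |y| > 0.
Because |xy| ≤ p and w begins with p copies of 0, we have y = 0^k with 1 ≤ k ≤ p.
Consider xy^0z = xz = 0^{p-k} 1^p. Since k ≥ 1, the 0-count p-k is less than p, so i ≥ j fails; thus xz ∉ L.
This is a contradiction; hence L is not regular.

0^{p-k} 1^p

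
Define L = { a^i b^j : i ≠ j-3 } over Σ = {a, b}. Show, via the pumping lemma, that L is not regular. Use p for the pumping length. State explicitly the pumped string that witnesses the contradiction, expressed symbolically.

Toward a contradiction, assume L is regular with pumping length p.
Choose w = a^p b^{p+p!+3}. Since p ≠ (p+p!+3)-3 = p+p!, w ∈ L; and |w| ≥ p.
Write w = xyz as guaranteed by the lemma, with |xy| ≤ p and |y| > 0.
The first p characters of w are a's, so xy (and hence y) consists only of a's. Write y = a^k, 1 ≤ k ≤ p.
Since 1 ≤ k ≤ p, k divides p!; set t = 1 + p!/k. Then xy^t z has p + (p!/k)·k = p + p! copies of a. Now the a-count is p+p! and (b-count)-3 = (p+p!+3)-3 = p+p!, so i ≠ j-3 fails. So xy^t z = a^{p+p!} b^{p+p!+3} ∉ L.
This contradicts the pumping lemma, so L is not regular.

a^{p+p!} b^{p+p!+3}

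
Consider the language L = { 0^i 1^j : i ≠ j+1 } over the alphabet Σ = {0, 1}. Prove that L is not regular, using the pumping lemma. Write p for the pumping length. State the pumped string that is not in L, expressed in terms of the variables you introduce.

Suppose for contradiction that L is regular, and let p be the pumping length.
Choose w = 0^p 1^{p+p!-1}. Since p ≠ (p+p!-1)+1 = p+p!, w ∈ L; and |w| ≥ p.
Write w = xyz as guaranteed by the lemma, with |xy| ≤ p and y is nonempty.
Because |xy| ≤ p and w begins with p copies of 0, we have y = 0^k with 1 ≤ k ≤ p.
Since 1 ≤ k ≤ p, k divides p!; set t = 1 + p!/k. Then xy^t z has p + (p!/k)·k = p + p! copies of 0. Now the 0-count is p+p! and (1-count)+1 = (p+p!-1)+1 = p+p!, so i ≠ j+1 fails. So xy^t z = 0^{p+p!} 1^{p+p!-1} ∉ L.
This is a contradiction; hence L is not regular.

0^{p+p!} 1^{p+p!-1}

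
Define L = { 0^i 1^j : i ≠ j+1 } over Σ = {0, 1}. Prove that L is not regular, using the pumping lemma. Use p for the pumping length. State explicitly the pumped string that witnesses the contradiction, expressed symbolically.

Assume L is regular. Let p be the pumping length given by the pumping lemma.
Choose w = 0^p 1^{p+p!-1}. Since p ≠ (p+p!-1)+1 = p+p!, w ∈ L; and |w| ≥ p.
Write w = xyz as guaranteed by the lemma, with |xy| ≤ p and y is nonempty.
The first p characters of w are 0's, so xy (and hence y) consists only of 0's. Write y = 0^k, 1 ≤ k ≤ p.
Since 1 ≤ k ≤ p, k divides p!; set t = 1 + p!/k. Then xy^t z has p + (p!/k)·k = p + p! copies of 0. Now the 0-count is p+p! and (1-count)+1 = (p+p!-1)+1 = p+p!, so i ≠ j+1 fails. So xy^t z = 0^{p+p!} 1^{p+p!-1} ∉ L.
This is a contradiction; hence L is not regular.

0^{p+p!} 1^{p+p!-1}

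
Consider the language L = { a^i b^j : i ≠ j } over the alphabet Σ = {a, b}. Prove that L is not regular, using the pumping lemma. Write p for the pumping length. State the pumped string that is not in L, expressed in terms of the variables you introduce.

Assume L is regular. Let p be the pumping length given by the pumping lemma.
Choose w = a^p b^{p+p!}. Since p ≠ p+p!, w ∈ L; and |w| ≥ p.
By the pumping lemma, w = xyz with |xy| ≤ p and y is nonempty.
Since the first p symbols of w are all a's and |xy| ≤ p, y lies entirely in the leading a-block: y = a^k for some k with 1 ≤ k ≤ p.
Since 1 ≤ k ≤ p, k divides p!; set t = 1 + p!/k. Then xy^t z has p + (p!/k)·k = p + p! copies of a. Now the a-count equals the b-count, so i ≠ j fails. So xy^t z = a^{p+p!} b^{p+p!} ∉ L.
Contradiction. Therefore L is not regular.

a^{p+p!} b^{p+p!}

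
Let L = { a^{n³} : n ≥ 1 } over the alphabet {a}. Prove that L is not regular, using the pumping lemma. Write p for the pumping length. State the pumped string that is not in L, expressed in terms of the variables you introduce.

a^{p³+k}

Assume L is regular; let p be its pumping constant.
Take w = a^{p³} ∈ L with |w| = p³ ≥ p.
By the pumping lemma, w = xyz with |xy| ≤ p and |y| > 0.
Then y = a^k for some k with 1 ≤ k ≤ p.
Pump with i = 2: xy^2z = a^{p³+k}. Since 1 ≤ k ≤ p, p³ < p³+k ≤ p³+p < p³+3p²+3p+1 = (p+1)³, so p³+k is not a perfect cube. So xy^2z ∉ L.
This contradicts the pumping lemma, so L is not regular.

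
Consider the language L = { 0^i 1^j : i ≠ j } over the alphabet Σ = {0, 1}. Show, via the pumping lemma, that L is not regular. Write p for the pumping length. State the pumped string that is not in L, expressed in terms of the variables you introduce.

Toward a contradiction, assume L is regular with pumping length p.
Choose w = 0^p 1^{p+p!}. Since p ≠ p+p!, w ∈ L; and |w| ≥ p.
By the pumping lemma, w = xyz with |xy| ≤ p and |y| ≥ 1.
Because |xy| ≤ p and w begins with p copies of 0, we have y = 0^k with 1 ≤ k ≤ p.
Since 1 ≤ k ≤ p, k divides p!; set t = 1 + p!/k. Then xy^t z has p + (p!/k)·k = p + p! copies of 0. Now the 0-count equals the 1-count, so i ≠ j fails. So xy^t z = 0^{p+p!} 1^{p+p!} ∉ L.
Contradiction. Therefore L is not regular.

0^{p+p!} 1^{p+p!}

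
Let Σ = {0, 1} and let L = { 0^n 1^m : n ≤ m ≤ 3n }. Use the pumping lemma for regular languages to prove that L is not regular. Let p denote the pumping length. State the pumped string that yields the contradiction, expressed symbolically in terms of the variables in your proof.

Assume L is regular; let p be its pumping constant.
Take w = 0^p 1^p ∈ L (since p ≤ p ≤ 3p), with |w| = 2p ≥ p.
By the pumping lemma, w = xyz with |xy| ≤ p and y is nonempty.
The first p characters of w are 0's, so xy (and hence y) consists only of 0's. Write y = 0^k, 1 ≤ k ≤ p.
Pump with i = 2: xy^2z = 0^{p+k} 1^p. Now n = p+k > p = m, so the condition n ≤ m fails. Thus xy^2z ∉ L.
Contradiction. Therefore L is not regular.

0^{p+k} 1^p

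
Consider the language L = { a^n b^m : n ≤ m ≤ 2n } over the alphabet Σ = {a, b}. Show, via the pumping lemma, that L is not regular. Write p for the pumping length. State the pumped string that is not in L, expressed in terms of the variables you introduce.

a^{p+k} b^p

Suppose for contradiction that L is regular, and let p be the pumping length.
Take w = a^p b^p ∈ L (since p ≤ p ≤ 2p), with |w| = 2p ≥ p.
The pumping lemma gives a decomposition w = xyz where |xy| ≤ p and |y| > 0.
The first p characters of w are a's, so xy (and hence y) consists only of a's. Write y = a^k, 1 ≤ k ≤ p.
Pump with i = 2: xy^2z = a^{p+k} b^p. Now n = p+k > p = m, so the condition n ≤ m fails. Thus xy^2z ∉ L.
This is a contradiction; hence L is not regular.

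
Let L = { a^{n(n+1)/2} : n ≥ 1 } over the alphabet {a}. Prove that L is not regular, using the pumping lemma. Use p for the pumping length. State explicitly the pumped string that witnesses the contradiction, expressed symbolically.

a^{p(p+1)/2+k}

Suppose for contradiction that L is regular, and let p be the pumping length.
Take w = a^{p(p+1)/2} ∈ L with |w| = p(p+1)/2 ≥ p.
The pumping lemma gives a decomposition w = xyz where |xy| ≤ p and y is nonempty.
Then y = a^k for some k with 1 ≤ k ≤ p.
Pump with i = 2: xy^2z = a^{p(p+1)/2+k}. Since 1 ≤ k ≤ p, p(p+1)/2 < p(p+1)/2+k ≤ p(p+1)/2+p < (p+1)(p+2)/2, so p(p+1)/2+k is strictly between consecutive triangular numbers. So xy^2z ∉ L.
This contradicts the pumping lemma, so L is not regular.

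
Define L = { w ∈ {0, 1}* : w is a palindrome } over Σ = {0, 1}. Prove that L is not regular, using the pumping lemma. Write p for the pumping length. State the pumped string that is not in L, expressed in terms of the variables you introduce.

Suppose for contradiction that L is regular, and let p be the pumping length.
Take w = 0^p 1 0^p, a palindrome of length 2p+1 ≥ p.
By the pumping lemma, w = xyz with |xy| ≤ p and y is nonempty.
Since the first p symbols of w are all 0's and |xy| ≤ p, y lies entirely in the leading 0-block: y = 0^k for some k with 1 ≤ k ≤ p.
Pump with i = 2: xy^2z = 0^{p+k} 1 0^p. Its reverse is 0^p 1 0^{p+k}, which differs from xy^2z since k ≥ 1. So xy^2z is not a palindrome and xy^2z ∉ L.
This is a contradiction; hence L is not regular.

0^{p+k} 1 0^p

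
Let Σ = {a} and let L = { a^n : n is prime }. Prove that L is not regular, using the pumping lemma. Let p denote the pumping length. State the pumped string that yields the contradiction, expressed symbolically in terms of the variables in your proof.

a^{q(1+k)}

Assume L is regular. Let p be the pumping length given by the pumping lemma.
Let q be a prime with q ≥ p+2 (infinitely many primes exist), and take w = a^q ∈ L with |w| = q ≥ p.
By the pumping lemma, w = xyz with |xy| ≤ p and y is nonempty.
Then y = a^k for some k with 1 ≤ k ≤ p.
Since 1 ≤ k ≤ p, |xz| = q-k. Pump with i = q+1: |xy^{q+1}z| = (q-k)+(q+1)k = q+qk = q(1+k), which is composite (both factors ≥ 2). So xy^{q+1}z = a^{q(1+k)} ∉ L.
This contradicts the pumping lemma, so L is not regular.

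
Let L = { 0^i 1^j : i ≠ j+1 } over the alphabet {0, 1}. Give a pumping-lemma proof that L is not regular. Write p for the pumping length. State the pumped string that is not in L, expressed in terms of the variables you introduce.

Suppose for contradiction that L is regular, and let p be the pumping length.
Choose w = 0^p 1^{p+p!-1}. Since p ≠ (p+p!-1)+1 = p+p!, w ∈ L; and |w| ≥ p.
By the pumping lemma, w = xyz with |xy| ≤ p and y is nonempty.
Because |xy| ≤ p and w begins with p copies of 0, we have y = 0^k with 1 ≤ k ≤ p.
Since 1 ≤ k ≤ p, k divides p!; set t = 1 + p!/k. Then xy^t z has p + (p!/k)·k = p + p! copies of 0. Now the 0-count is p+p! and (1-count)+1 = (p+p!-1)+1 = p+p!, so i ≠ j+1 fails. So xy^t z = 0^{p+p!} 1^{p+p!-1} ∉ L.
This contradicts the pumping lemma, so L is not regular.

0^{p+p!} 1^{p+p!-1}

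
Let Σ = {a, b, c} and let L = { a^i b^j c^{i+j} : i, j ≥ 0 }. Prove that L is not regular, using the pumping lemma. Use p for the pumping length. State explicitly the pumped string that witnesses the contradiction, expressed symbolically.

a^{p+k} b^p c^{2p}

Assume L is regular; let p be its pumping constant.
Take w = a^p b^p c^{2p} ∈ L (with i=j=p, i+j=2p), |w| = 4p ≥ p.
The pumping lemma gives a decomposition w = xyz where |xy| ≤ p and |y| ≥ 1.
The first p characters of w are a's, so xy (and hence y) consists only of a's. Write y = a^k, 1 ≤ k ≤ p.
Consider xy^2z = a^{p+k} b^p c^{2p}. Now the a- and b-counts sum to 2p+k, but the c-count is 2p ≠ 2p+k. So xy^2z ∉ L.
Contradiction. Therefore L is not regular.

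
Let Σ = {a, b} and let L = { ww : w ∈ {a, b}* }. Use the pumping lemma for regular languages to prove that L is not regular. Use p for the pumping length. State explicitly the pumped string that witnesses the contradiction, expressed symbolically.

a^{p+k} b^p a^p b^p

Toward a contradiction, assume L is regular with pumping length p.
Take w = a^p b^p a^p b^p = uu where u = a^pb^p; then w ∈ L and |w| = 4p ≥ p.
Write w = xyz as guaranteed by the lemma, with |xy| ≤ p and y is nonempty.
Since the first p symbols of w are all a's and |xy| ≤ p, y lies entirely in the leading a-block: y = a^k for some k with 1 ≤ k ≤ p.
Pump with i = 2: xy^2z = a^{p+k} b^p a^p b^p, of length 4p+k. Suppose this equals vv. The string starts with a and ends with b, so v does too; thus the boundary between the two copies of v is a b→a transition. There is exactly one such transition, at position 2p+k, so |v| = 2p+k and |vv| = 4p+2k ≠ 4p+k since k ≥ 1. So xy^2z ∉ L.
Contradiction. Therefore L is not regular.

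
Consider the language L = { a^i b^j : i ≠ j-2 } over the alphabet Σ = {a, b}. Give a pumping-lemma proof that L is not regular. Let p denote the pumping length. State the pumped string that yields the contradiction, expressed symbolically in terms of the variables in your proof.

Suppose for contradiction that L is regular, and let p be the pumping length.
Choose w = a^p b^{p+p!+2}. Since p ≠ (p+p!+2)-2 = p+p!, w ∈ L; and |w| ≥ p.
By the pumping lemma, w = xyz with |xy| ≤ p and |y| ≥ 1.
Because |xy| ≤ p and w begins with p copies of a, we have y = a^k with 1 ≤ k ≤ p.
Since 1 ≤ k ≤ p, k divides p!; set t = 1 + p!/k. Then xy^t z has p + (p!/k)·k = p + p! copies of a. Now the a-count is p+p! and (b-count)-2 = (p+p!+2)-2 = p+p!, so i ≠ j-2 fails. So xy^t z = a^{p+p!} b^{p+p!+2} ∉ L.
This is a contradiction; hence L is not regular.

a^{p+p!} b^{p+p!+2}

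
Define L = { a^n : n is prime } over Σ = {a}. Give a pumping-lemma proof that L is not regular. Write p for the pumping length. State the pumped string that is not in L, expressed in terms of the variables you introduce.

a^{q(1+k)}

Assume L is regular. Let p be the pumping length given by the pumping lemma.
Let q be a prime with q ≥ p+2 (infinitely many primes exist), and take w = a^q ∈ L with |w| = q ≥ p.
The pumping lemma gives a decomposition w = xyz where |xy| ≤ p and |y| > 0.
Then y = a^k for some k with 1 ≤ k ≤ p.
Since 1 ≤ k ≤ p, |xz| = q-k. Pump with i = q+1: |xy^{q+1}z| = (q-k)+(q+1)k = q+qk = q(1+k), which is composite (both factors ≥ 2). So xy^{q+1}z = a^{q(1+k)} ∉ L.
Contradiction. Therefore L is not regular.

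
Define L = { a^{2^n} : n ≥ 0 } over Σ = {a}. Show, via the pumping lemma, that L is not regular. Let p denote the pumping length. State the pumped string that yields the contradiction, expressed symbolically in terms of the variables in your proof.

a^{2^p+k}

Toward a contradiction, assume L is regular with pumping length p.
Take w = a^{2^p} ∈ L with |w| = 2^p ≥ p.
By the pumping lemma, w = xyz with |xy| ≤ p and |y| ≥ 1.
Then y = a^k for some k with 1 ≤ k ≤ p.
Pump with i = 2: xy^2z = a^{2^p+k}. Since 1 ≤ k ≤ p < 2^p, we have 2^p < 2^p+k < 2^{p+1}, so 2^p+k is not a power of 2. So xy^2z ∉ L.
This contradicts the pumping lemma, so L is not regular.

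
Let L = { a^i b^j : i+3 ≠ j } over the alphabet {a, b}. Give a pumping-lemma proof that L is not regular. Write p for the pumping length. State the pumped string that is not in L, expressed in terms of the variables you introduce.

Suppose for contradiction that L is regular, and let p be the pumping length.
Choose w = a^p b^{p+p!+3}. Since p ≠ (p+p!+3)-3 = p+p!, w ∈ L; and |w| ≥ p.
Write w = xyz as guaranteed by the lemma, with |xy| ≤ p and y is nonempty.
Since the first p symbols of w are all a's and |xy| ≤ p, y lies entirely in the leading a-block: y = a^k for some k with 1 ≤ k ≤ p.
Since 1 ≤ k ≤ p, k divides p!; set t = 1 + p!/k. Then xy^t z has p + (p!/k)·k = p + p! copies of a. Now the a-count is p+p! and (b-count)-3 = (p+p!+3)-3 = p+p!, so i+3 ≠ j fails. So xy^t z = a^{p+p!} b^{p+p!+3} ∉ L.
This contradicts the pumping lemma, so L is not regular.

a^{p+p!} b^{p+p!+3}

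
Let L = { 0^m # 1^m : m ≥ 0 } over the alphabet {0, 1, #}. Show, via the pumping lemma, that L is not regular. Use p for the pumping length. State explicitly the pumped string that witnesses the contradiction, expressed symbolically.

0^{p+k} # 1^p

Assume L is regular. Let p be the pumping length given by the pumping lemma.
Take w = 0^p # 1^p ∈ L with |w| = 2p+1 ≥ p.
Write w = xyz as guaranteed by the lemma, with |xy| ≤ p and |y| ≥ 1.
The first p characters of w are 0's, so xy (and hence y) consists only of 0's. Write y = 0^k, 1 ≤ k ≤ p.
Pump with i = 2: xy^2z = 0^{p+k} # 1^p, which would require p+k = p. But k ≥ 1, so xy^2z ∉ L.
This is a contradiction; hence L is not regular.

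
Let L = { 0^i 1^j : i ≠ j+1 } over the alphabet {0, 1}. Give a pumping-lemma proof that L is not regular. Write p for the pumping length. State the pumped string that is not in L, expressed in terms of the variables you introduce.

Toward a contradiction, assume L is regular with pumping length p.
Choose w = 0^p 1^{p+p!-1}. Since p ≠ (p+p!-1)+1 = p+p!, w ∈ L; and |w| ≥ p.
By the pumping lemma, w = xyz with |xy| ≤ p and y is nonempty.
The first p characters of w are 0's, so xy (and hence y) consists only of 0's. Write y = 0^k, 1 ≤ k ≤ p.
Since 1 ≤ k ≤ p, k divides p!; set t = 1 + p!/k. Then xy^t z has p + (p!/k)·k = p + p! copies of 0. Now the 0-count is p+p! and (1-count)+1 = (p+p!-1)+1 = p+p!, so i ≠ j+1 fails. So xy^t z = 0^{p+p!} 1^{p+p!-1} ∉ L.
This is a contradiction; hence L is not regular.

0^{p+p!} 1^{p+p!-1}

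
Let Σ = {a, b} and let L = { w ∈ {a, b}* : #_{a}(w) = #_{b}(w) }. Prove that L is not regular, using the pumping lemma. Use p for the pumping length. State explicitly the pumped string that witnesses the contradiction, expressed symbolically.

Suppose for contradiction that L is regular, and let p be the pumping length.
Choose w = a^p b^p ∈ L with |w| = 2p ≥ p.
Write w = xyz as guaranteed by the lemma, with |xy| ≤ p and |y| > 0.
Since the first p symbols of w are all a's and |xy| ≤ p, y lies entirely in the leading a-block: y = a^k for some k with 1 ≤ k ≤ p.
Pump with i = 2: xy^2z = a^{p+k} b^p has p+k occurrences of a but only p of b. Since k ≥ 1 the counts differ, so xy^2z ∉ L.
This is a contradiction; hence L is not regular.

a^{p+k} b^p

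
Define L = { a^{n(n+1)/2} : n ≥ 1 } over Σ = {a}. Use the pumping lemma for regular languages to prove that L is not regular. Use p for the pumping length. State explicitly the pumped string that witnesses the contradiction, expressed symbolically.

a^{p(p+1)/2+k}

Assume L is regular. Let p be the pumping length given by the pumping lemma.
Take w = a^{p(p+1)/2} ∈ L with |w| = p(p+1)/2 ≥ p.
Write w = xyz as guaranteed by the lemma, with |xy| ≤ p and |y| > 0.
Then y = a^k for some k with 1 ≤ k ≤ p.
Pump with i = 2: xy^2z = a^{p(p+1)/2+k}. Since 1 ≤ k ≤ p, p(p+1)/2 < p(p+1)/2+k ≤ p(p+1)/2+p < (p+1)(p+2)/2, so p(p+1)/2+k is strictly between consecutive triangular numbers. So xy^2z ∉ L.
This contradicts the pumping lemma, so L is not regular.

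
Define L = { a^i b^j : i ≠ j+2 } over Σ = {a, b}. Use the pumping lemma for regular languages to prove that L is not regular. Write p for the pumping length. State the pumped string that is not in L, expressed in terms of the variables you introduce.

a^{p+p!} b^{p+p!-2}

Suppose for contradiction that L is regular, and let p be the pumping length.
Choose w = a^p b^{p+p!-2}. Since p ≠ (p+p!-2)+2 = p+p!, w ∈ L; and |w| ≥ p.
By the pumping lemma, w = xyz with |xy| ≤ p and y is nonempty.
Because |xy| ≤ p and w begins with p copies of a, we have y = a^k with 1 ≤ k ≤ p.
Since 1 ≤ k ≤ p, k divides p!; set t = 1 + p!/k. Then xy^t z has p + (p!/k)·k = p + p! copies of a. Now the a-count is p+p! and (b-count)+2 = (p+p!-2)+2 = p+p!, so i ≠ j+2 fails. So xy^t z = a^{p+p!} b^{p+p!-2} ∉ L.
This is a contradiction; hence L is not regular.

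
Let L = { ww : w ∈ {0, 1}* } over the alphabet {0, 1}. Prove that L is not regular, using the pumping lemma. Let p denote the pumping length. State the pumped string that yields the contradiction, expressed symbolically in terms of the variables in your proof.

Assume L is regular. Let p be the pumping length given by the pumping lemma.
Take w = 0^p 1^p 0^p 1^p = uu where u = 0^p1^p; then w ∈ L and |w| = 4p ≥ p.
By the pumping lemma, w = xyz with |xy| ≤ p and |y| > 0.
Because |xy| ≤ p and w begins with p copies of 0, we have y = 0^k with 1 ≤ k ≤ p.
Pump with i = 2: xy^2z = 0^{p+k} 1^p 0^p 1^p, of length 4p+k. Suppose this equals vv. The string starts with 0 and ends with 1, so v does too; thus the boundary between the two copies of v is a 1→0 transition. There is exactly one such transition, at position 2p+k, so |v| = 2p+k and |vv| = 4p+2k ≠ 4p+k since k ≥ 1. So xy^2z ∉ L.
Contradiction. Therefore L is not regular.

0^{p+k} 1^p 0^p 1^p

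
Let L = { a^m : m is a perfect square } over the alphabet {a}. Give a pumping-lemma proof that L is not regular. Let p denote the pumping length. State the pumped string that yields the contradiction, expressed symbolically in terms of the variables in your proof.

a^{p²+k}

Toward a contradiction, assume L is regular with pumping length p.
Take w = a^{p²} ∈ L with |w| = p² ≥ p.
Write w = xyz as guaranteed by the lemma, with |xy| ≤ p and |y| ≥ 1.
Then y = a^k for some k with 1 ≤ k ≤ p.
Pump with i = 2: xy^2z = a^{p²+k}. Since 1 ≤ k ≤ p, p² < p²+k ≤ p²+p < (p+1)², so p²+k lies strictly between consecutive squares and is not a perfect square. So xy^2z ∉ L.
This is a contradiction; hence L is not regular.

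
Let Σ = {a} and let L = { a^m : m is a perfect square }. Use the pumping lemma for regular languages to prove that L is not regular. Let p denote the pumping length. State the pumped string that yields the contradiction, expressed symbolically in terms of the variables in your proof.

Assume L is regular; let p be its pumping constant.
Take w = a^{p²} ∈ L with |w| = p² ≥ p.
By the pumping lemma, w = xyz with |xy| ≤ p and |y| > 0.
Then y = a^k for some k with 1 ≤ k ≤ p.
Pump with i = 2: xy^2z = a^{p²+k}. Since 1 ≤ k ≤ p, p² < p²+k ≤ p²+p < (p+1)², so p²+k lies strictly between consecutive squares and is not a perfect square. So xy^2z ∉ L.
This contradicts the pumping lemma, so L is not regular.

a^{p²+k}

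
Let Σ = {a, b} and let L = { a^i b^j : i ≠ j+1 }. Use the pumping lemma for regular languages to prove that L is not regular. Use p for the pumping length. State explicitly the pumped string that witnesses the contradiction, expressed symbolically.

a^{p+p!} b^{p+p!-1}

Toward a contradiction, assume L is regular with pumping length p.
Choose w = a^p b^{p+p!-1}. Since p ≠ (p+p!-1)+1 = p+p!, w ∈ L; and |w| ≥ p.
By the pumping lemma, w = xyz with |xy| ≤ p and y is nonempty.
Because |xy| ≤ p and w begins with p copies of a, we have y = a^k with 1 ≤ k ≤ p.
Since 1 ≤ k ≤ p, k divides p!; set t = 1 + p!/k. Then xy^t z has p + (p!/k)·k = p + p! copies of a. Now the a-count is p+p! and (b-count)+1 = (p+p!-1)+1 = p+p!, so i ≠ j+1 fails. So xy^t z = a^{p+p!} b^{p+p!-1} ∉ L.
Contradiction. Therefore L is not regular.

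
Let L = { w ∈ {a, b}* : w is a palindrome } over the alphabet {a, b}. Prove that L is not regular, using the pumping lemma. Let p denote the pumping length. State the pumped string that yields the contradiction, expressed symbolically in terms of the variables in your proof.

a^{p+k} b a^p

Toward a contradiction, assume L is regular with pumping length p.
Take w = a^p b a^p, a palindrome of length 2p+1 ≥ p.
By the pumping lemma, w = xyz with |xy| ≤ p and |y| > 0.
Because |xy| ≤ p and w begins with p copies of a, we have y = a^k with 1 ≤ k ≤ p.
Pump with i = 2: xy^2z = a^{p+k} b a^p. Its reverse is a^p b a^{p+k}, which differs from xy^2z since k ≥ 1. So xy^2z is not a palindrome and xy^2z ∉ L.
Contradiction. Therefore L is not regular.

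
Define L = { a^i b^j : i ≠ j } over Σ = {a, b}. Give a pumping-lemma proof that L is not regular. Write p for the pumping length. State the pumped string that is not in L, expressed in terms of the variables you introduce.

a^{p+p!} b^{p+p!}

Assume L is regular. Let p be the pumping length given by the pumping lemma.
Choose w = a^p b^{p+p!}. Since p ≠ p+p!, w ∈ L; and |w| ≥ p.
By the pumping lemma, w = xyz with |xy| ≤ p and y is nonempty.
Because |xy| ≤ p and w begins with p copies of a, we have y = a^k with 1 ≤ k ≤ p.
Since 1 ≤ k ≤ p, k divides p!; set t = 1 + p!/k. Then xy^t z has p + (p!/k)·k = p + p! copies of a. Now the a-count equals the b-count, so i ≠ j fails. So xy^t z = a^{p+p!} b^{p+p!} ∉ L.
This is a contradiction; hence L is not regular.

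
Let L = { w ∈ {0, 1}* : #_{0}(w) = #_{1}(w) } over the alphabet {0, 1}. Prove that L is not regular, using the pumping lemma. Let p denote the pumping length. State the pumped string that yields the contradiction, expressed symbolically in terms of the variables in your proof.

Assume L is regular. Let p be the pumping length given by the pumping lemma.
Choose w = 0^p 1^p ∈ L with |w| = 2p ≥ p.
By the pumping lemma, w = xyz with |xy| ≤ p and y is nonempty.
Because |xy| ≤ p and w begins with p copies of 0, we have y = 0^k with 1 ≤ k ≤ p.
Pump with i = 2: xy^2z = 0^{p+k} 1^p has p+k occurrences of 0 but only p of 1. Since k ≥ 1 the counts differ, so xy^2z ∉ L.
This is a contradiction; hence L is not regular.

0^{p+k} 1^p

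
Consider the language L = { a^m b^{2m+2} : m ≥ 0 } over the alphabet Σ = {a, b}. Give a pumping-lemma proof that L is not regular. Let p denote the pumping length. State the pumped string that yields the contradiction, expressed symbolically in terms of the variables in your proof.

a^{p+k} b^{2p+2}

Assume L is regular. Let p be the pumping length given by the pumping lemma.
Take w = a^p b^{2p+2}. Then w ∈ L and |w| = 3p+2 ≥ p.
The pumping lemma gives a decomposition w = xyz where |xy| ≤ p and y is nonempty.
Since the first p symbols of w are all a's and |xy| ≤ p, y lies entirely in the leading a-block: y = a^k for some k with 1 ≤ k ≤ p.
Pump with i = 2: xy^2z = a^{p+k} b^{2p+2}. For this to lie in L we would need 2p+2 = 2(p+k)+2, which forces k = 0. But k ≥ 1, so xy^2z ∉ L.
Contradiction. Therefore L is not regular.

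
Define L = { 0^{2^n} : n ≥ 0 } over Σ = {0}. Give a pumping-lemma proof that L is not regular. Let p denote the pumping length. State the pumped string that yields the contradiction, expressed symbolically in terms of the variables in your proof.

0^{2^p+k}

Assume L is regular. Let p be the pumping length given by the pumping lemma.
Take w = 0^{2^p} ∈ L with |w| = 2^p ≥ p.
By the pumping lemma, w = xyz with |xy| ≤ p and |y| > 0.
Then y = 0^k for some k with 1 ≤ k ≤ p.
Pump with i = 2: xy^2z = 0^{2^p+k}. Since 1 ≤ k ≤ p < 2^p, we have 2^p < 2^p+k < 2^{p+1}, so 2^p+k is not a power of 2. So xy^2z ∉ L.
This is a contradiction; hence L is not regular.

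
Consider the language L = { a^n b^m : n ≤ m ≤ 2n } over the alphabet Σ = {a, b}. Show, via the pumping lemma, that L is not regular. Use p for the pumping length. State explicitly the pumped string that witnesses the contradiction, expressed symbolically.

a^{p+k} b^p

Assume L is regular; let p be its pumping constant.
Take w = a^p b^p ∈ L (since p ≤ p ≤ 2p), with |w| = 2p ≥ p.
Write w = xyz as guaranteed by the lemma, with |xy| ≤ p and |y| ≥ 1.
Because |xy| ≤ p and w begins with p copies of a, we have y = a^k with 1 ≤ k ≤ p.
Pump with i = 2: xy^2z = a^{p+k} b^p. Now n = p+k > p = m, so the condition n ≤ m fails. Thus xy^2z ∉ L.
This is a contradiction; hence L is not regular.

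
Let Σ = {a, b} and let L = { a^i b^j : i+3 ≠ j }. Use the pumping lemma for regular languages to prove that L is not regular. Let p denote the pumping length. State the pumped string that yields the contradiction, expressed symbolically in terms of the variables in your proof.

Suppose for contradiction that L is regular, and let p be the pumping length.
Choose w = a^p b^{p+p!+3}. Since p ≠ (p+p!+3)-3 = p+p!, w ∈ L; and |w| ≥ p.
By the pumping lemma, w = xyz with |xy| ≤ p and |y| > 0.
Because |xy| ≤ p and w begins with p copies of a, we have y = a^k with 1 ≤ k ≤ p.
Since 1 ≤ k ≤ p, k divides p!; set t = 1 + p!/k. Then xy^t z has p + (p!/k)·k = p + p! copies of a. Now the a-count is p+p! and (b-count)-3 = (p+p!+3)-3 = p+p!, so i+3 ≠ j fails. So xy^t z = a^{p+p!} b^{p+p!+3} ∉ L.
This contradicts the pumping lemma, so L is not regular.

a^{p+p!} b^{p+p!+3}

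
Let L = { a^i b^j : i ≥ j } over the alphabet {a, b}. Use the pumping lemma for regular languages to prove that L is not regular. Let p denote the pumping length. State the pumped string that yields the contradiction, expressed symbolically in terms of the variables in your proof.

Toward a contradiction, assume L is regular with pumping length p.
Choose w = a^p b^p ∈ L, with |w| = 2p ≥ p.
By the pumping lemma, w = xyz with |xy| ≤ p and |y| ≥ 1.
The first p characters of w are a's, so xy (and hence y) consists only of a's. Write y = a^k, 1 ≤ k ≤ p.
Consider xy^0z = xz = a^{p-k} b^p. Since k ≥ 1, the a-count p-k is less than p, so i ≥ j fails; thus xz ∉ L.
Contradiction. Therefore L is not regular.

a^{p-k} b^p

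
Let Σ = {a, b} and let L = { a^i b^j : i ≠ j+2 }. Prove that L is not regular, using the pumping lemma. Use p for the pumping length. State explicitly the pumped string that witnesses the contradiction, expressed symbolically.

Suppose for contradiction that L is regular, and let p be the pumping length.
Choose w = a^p b^{p+p!-2}. Since p ≠ (p+p!-2)+2 = p+p!, w ∈ L; and |w| ≥ p.
Write w = xyz as guaranteed by the lemma, with |xy| ≤ p and |y| ≥ 1.
Since the first p symbols of w are all a's and |xy| ≤ p, y lies entirely in the leading a-block: y = a^k for some k with 1 ≤ k ≤ p.
Since 1 ≤ k ≤ p, k divides p!; set t = 1 + p!/k. Then xy^t z has p + (p!/k)·k = p + p! copies of a. Now the a-count is p+p! and (b-count)+2 = (p+p!-2)+2 = p+p!, so i ≠ j+2 fails. So xy^t z = a^{p+p!} b^{p+p!-2} ∉ L.
This contradicts the pumping lemma, so L is not regular.

a^{p+p!} b^{p+p!-2}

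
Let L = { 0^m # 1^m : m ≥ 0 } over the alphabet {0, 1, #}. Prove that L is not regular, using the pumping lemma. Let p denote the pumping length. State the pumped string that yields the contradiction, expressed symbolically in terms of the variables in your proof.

Suppose for contradiction that L is regular, and let p be the pumping length.
Take w = 0^p # 1^p ∈ L with |w| = 2p+1 ≥ p.
The pumping lemma gives a decomposition w = xyz where |xy| ≤ p and |y| > 0.
The first p characters of w are 0's, so xy (and hence y) consists only of 0's. Write y = 0^k, 1 ≤ k ≤ p.
Pump with i = 2: xy^2z = 0^{p+k} # 1^p, which would require p+k = p. But k ≥ 1, so xy^2z ∉ L.
Contradiction. Therefore L is not regular.

0^{p+k} # 1^p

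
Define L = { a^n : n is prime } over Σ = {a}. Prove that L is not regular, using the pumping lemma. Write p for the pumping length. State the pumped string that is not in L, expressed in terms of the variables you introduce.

Assume L is regular. Let p be the pumping length given by the pumping lemma.
Let q be a prime with q ≥ p+2 (infinitely many primes exist), and take w = a^q ∈ L with |w| = q ≥ p.
By the pumping lemma, w = xyz with |xy| ≤ p and |y| ≥ 1.
Then y = a^k for some k with 1 ≤ k ≤ p.
Since 1 ≤ k ≤ p, |xz| = q-k. Pump with i = q+1: |xy^{q+1}z| = (q-k)+(q+1)k = q+qk = q(1+k), which is composite (both factors ≥ 2). So xy^{q+1}z = a^{q(1+k)} ∉ L.
Contradiction. Therefore L is not regular.

a^{q(1+k)}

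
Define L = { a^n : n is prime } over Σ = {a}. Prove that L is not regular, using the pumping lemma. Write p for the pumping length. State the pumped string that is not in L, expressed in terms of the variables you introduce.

a^{q(1+k)}

Suppose for contradiction that L is regular, and let p be the pumping length.
Let q be a prime with q ≥ p+2 (infinitely many primes exist), and take w = a^q ∈ L with |w| = q ≥ p.
The pumping lemma gives a decomposition w = xyz where |xy| ≤ p and |y| ≥ 1.
Then y = a^k for some k with 1 ≤ k ≤ p.
Since 1 ≤ k ≤ p, |xz| = q-k. Pump with i = q+1: |xy^{q+1}z| = (q-k)+(q+1)k = q+qk = q(1+k), which is composite (both factors ≥ 2). So xy^{q+1}z = a^{q(1+k)} ∉ L.
This contradicts the pumping lemma, so L is not regular.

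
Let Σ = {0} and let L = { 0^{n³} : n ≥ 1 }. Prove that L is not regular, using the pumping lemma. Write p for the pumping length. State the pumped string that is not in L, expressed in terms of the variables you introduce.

Suppose for contradiction that L is regular, and let p be the pumping length.
Take w = 0^{p³} ∈ L with |w| = p³ ≥ p.
By the pumping lemma, w = xyz with |xy| ≤ p and |y| ≥ 1.
Then y = 0^k for some k with 1 ≤ k ≤ p.
Pump with i = 2: xy^2z = 0^{p³+k}. Since 1 ≤ k ≤ p, p³ < p³+k ≤ p³+p < p³+3p²+3p+1 = (p+1)³, so p³+k is not a perfect cube. So xy^2z ∉ L.
This is a contradiction; hence L is not regular.

0^{p³+k}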